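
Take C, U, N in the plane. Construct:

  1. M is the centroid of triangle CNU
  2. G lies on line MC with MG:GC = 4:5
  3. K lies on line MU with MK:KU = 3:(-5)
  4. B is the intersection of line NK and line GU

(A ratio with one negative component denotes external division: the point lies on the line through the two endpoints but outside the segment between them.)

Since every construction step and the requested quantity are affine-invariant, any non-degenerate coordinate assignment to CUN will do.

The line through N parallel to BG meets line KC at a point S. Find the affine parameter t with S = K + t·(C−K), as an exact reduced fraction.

Set C = (0, 0), U = (1, 0), N = (0, 1); any affine frame gives the same invariant.
1. M is the centroid of triangle CNU ⇒ M = (1/3, 1/3)
2. G lies on line MC with MG:GC = 4:5 ⇒ G = (5/27, 5/27)
3. K lies on line MU with MK:KU = 3:(-5) ⇒ K = (-2/3, 5/6)
4. B is the intersection of line NK and line GU ⇒ B = (-34/21, 25/42)
through N parallel to BG: direction (341/189, -155/378); meets KC at S = (-44/45, 11/9)
S = K + t·(C−K) with t = -7/15

t = -7/15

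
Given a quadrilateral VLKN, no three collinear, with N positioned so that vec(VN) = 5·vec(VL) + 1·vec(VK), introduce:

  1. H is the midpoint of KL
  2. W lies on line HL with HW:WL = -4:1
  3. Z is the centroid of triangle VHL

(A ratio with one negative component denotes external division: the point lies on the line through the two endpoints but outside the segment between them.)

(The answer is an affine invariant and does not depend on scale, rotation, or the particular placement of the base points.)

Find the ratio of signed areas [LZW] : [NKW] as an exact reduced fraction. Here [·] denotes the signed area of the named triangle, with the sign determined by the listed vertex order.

Assign V = (0, 0), L = (1, 0), K = (0, 1), N = (5, 1) — the answer is frame-independent, so this choice is without loss of generality.
1. H is the midpoint of KL ⇒ H = (1/2, 1/2)
2. W lies on line HL with HW:WL = -4:1 ⇒ W = (7/6, -1/6)
3. Z is the centroid of triangle VHL ⇒ Z = (1/2, 1/6)
2·[LZW] = 1/18, 2·[NKW] = 35/6
[LZW]:[NKW] = 1/18:35/6 = 1/105

[LZW]:[NKW] = 1/105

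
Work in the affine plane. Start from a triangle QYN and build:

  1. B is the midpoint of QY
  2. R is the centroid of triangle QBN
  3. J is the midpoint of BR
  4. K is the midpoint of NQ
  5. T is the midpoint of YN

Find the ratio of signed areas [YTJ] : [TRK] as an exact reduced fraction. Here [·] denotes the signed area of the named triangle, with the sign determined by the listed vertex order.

Set Q = (0, 0), Y = (1, 0), N = (0, 1); any affine frame gives the same invariant.
1. B is the midpoint of QY ⇒ B = (1/2, 0)
2. R is the centroid of triangle QBN ⇒ R = (1/6, 1/3)
3. J is the midpoint of BR ⇒ J = (1/3, 1/6)
4. K is the midpoint of NQ ⇒ K = (0, 1/2)
5. T is the midpoint of YN ⇒ T = (1/2, 1/2)
2·[YTJ] = 1/4, 2·[TRK] = -1/12
[YTJ]:[TRK] = 1/4:-1/12 = -3

[YTJ]:[TRK] = -3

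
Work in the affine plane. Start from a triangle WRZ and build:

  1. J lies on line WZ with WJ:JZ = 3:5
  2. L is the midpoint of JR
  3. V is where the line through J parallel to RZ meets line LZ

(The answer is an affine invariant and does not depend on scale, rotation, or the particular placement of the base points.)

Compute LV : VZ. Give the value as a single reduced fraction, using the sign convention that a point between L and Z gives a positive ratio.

Work in coordinates with W = (0, 0), R = (1, 0), Z = (0, 1).
1. J lies on line WZ with WJ:JZ = 3:5 ⇒ J = (0, 3/8)
2. L is the midpoint of JR ⇒ L = (1/2, 3/16)
3. V is where the line through J parallel to RZ meets line LZ ⇒ V = (1, -5/8)
V = L + t·(Z−L) with t = -1, so LV:VZ = t:(1−t) = -1:2

LV:VZ = -1/2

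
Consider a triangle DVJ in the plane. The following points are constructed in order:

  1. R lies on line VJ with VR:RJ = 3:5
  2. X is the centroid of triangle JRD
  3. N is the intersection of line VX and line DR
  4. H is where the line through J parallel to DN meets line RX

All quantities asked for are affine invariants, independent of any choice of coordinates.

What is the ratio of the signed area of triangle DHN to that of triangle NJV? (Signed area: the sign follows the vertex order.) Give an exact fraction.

[DHN]:[NJV] = 55/24

Set D = (0, 0), V = (1, 0), J = (0, 1); any affine frame gives the same invariant.
1. R lies on line VJ with VR:RJ = 3:5 ⇒ R = (5/8, 3/8)
2. X is the centroid of triangle JRD ⇒ X = (5/24, 11/24)
3. N is the intersection of line VX and line DR ⇒ N = (55/112, 33/112)
4. H is where the line through J parallel to DN meets line RX ⇒ H = (-5/8, 5/8)
2·[DHN] = -55/112, 2·[NJV] = -3/14
[DHN]:[NJV] = -55/112:-3/14 = 55/24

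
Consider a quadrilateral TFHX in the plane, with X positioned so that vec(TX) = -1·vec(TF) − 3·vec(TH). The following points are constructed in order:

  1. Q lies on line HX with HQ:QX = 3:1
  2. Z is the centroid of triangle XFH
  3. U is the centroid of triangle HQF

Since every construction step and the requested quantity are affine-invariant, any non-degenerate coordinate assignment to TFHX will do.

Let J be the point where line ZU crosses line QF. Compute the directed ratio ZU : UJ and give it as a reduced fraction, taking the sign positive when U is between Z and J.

Assign T = (0, 0), F = (1, 0), H = (0, 1), X = (-1, -3) — the answer is frame-independent, so this choice is without loss of generality.
1. Q lies on line HX with HQ:QX = 3:1 ⇒ Q = (-3/4, -2)
2. Z is the centroid of triangle XFH ⇒ Z = (0, -2/3)
3. U is the centroid of triangle HQF ⇒ U = (1/12, -1/3)
line ZU meets QF at J = (-1/6, -4/3)
U = Z + t·(J−Z) with t = -1/2, so ZU:UJ = -1/2:3/2

ZU:UJ = -1/3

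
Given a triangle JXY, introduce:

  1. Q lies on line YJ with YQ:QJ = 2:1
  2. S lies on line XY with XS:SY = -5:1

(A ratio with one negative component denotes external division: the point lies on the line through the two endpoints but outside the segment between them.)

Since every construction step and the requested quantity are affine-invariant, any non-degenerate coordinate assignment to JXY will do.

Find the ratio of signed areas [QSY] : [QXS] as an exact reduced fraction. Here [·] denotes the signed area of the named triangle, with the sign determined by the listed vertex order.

Assign J = (0, 0), X = (1, 0), Y = (0, 1) — the answer is frame-independent, so this choice is without loss of generality.
1. Q lies on line YJ with YQ:QJ = 2:1 ⇒ Q = (0, 1/3)
2. S lies on line XY with XS:SY = -5:1 ⇒ S = (-1/4, 5/4)
2·[QSY] = -1/6, 2·[QXS] = 5/6
[QSY]:[QXS] = -1/6:5/6 = -1/5

[QSY]:[QXS] = -1/5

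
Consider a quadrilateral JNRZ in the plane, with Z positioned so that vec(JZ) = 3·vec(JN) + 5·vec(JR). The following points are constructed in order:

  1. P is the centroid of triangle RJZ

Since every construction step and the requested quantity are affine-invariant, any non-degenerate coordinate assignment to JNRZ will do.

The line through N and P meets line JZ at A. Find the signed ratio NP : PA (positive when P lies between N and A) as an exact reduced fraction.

Assign J = (0, 0), N = (1, 0), R = (0, 1), Z = (3, 5) — the answer is frame-independent, so this choice is without loss of generality.
1. P is the centroid of triangle RJZ ⇒ P = (1, 2)
line NP meets JZ at A = (1, 5/3)
P = N + t·(A−N) with t = 6/5, so NP:PA = 6/5:-1/5

NP:PA = -6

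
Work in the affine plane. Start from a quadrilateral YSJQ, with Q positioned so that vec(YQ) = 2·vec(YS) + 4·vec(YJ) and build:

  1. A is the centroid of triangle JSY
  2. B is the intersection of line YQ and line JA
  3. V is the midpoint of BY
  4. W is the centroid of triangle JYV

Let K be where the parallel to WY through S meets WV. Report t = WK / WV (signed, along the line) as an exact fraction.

Assign Y = (0, 0), S = (1, 0), J = (0, 1), Q = (2, 4) — the answer is frame-independent, so this choice is without loss of generality.
1. A is the centroid of triangle JSY ⇒ A = (1/3, 1/3)
2. B is the intersection of line YQ and line JA ⇒ B = (1/4, 1/2)
3. V is the midpoint of BY ⇒ V = (1/8, 1/4)
4. W is the centroid of triangle JYV ⇒ W = (1/24, 5/12)
through S parallel to WY: direction (-1/24, -5/12); meets WV at K = (7/8, -5/4)
K = W + t·(V−W) with t = 10

t = 10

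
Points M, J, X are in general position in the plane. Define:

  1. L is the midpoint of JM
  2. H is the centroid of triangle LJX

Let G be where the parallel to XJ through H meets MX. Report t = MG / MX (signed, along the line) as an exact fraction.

Set M = (0, 0), J = (1, 0), X = (0, 1); any affine frame gives the same invariant.
1. L is the midpoint of JM ⇒ L = (1/2, 0)
2. H is the centroid of triangle LJX ⇒ H = (1/2, 1/3)
through H parallel to XJ: direction (1, -1); meets MX at G = (0, 5/6)
G = M + t·(X−M) with t = 5/6

t = 5/6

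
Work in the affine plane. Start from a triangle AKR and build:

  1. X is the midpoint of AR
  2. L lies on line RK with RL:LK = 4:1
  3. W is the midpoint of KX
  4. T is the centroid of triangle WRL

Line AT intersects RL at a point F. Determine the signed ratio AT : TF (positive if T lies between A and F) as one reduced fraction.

AT:TF = 11

Work in coordinates with A = (0, 0), K = (1, 0), R = (0, 1).
1. X is the midpoint of AR ⇒ X = (0, 1/2)
2. L lies on line RK with RL:LK = 4:1 ⇒ L = (4/5, 1/5)
3. W is the midpoint of KX ⇒ W = (1/2, 1/4)
4. T is the centroid of triangle WRL ⇒ T = (13/30, 29/60)
line AT meets RL at F = (26/55, 29/55)
T = A + t·(F−A) with t = 11/12, so AT:TF = 11/12:1/12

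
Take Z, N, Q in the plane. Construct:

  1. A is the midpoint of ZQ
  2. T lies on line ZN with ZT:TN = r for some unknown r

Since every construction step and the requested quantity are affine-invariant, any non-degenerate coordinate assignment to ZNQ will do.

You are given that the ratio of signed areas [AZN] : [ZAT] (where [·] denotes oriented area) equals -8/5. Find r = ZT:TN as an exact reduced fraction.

r = 5/3

Choose coordinates Z = (0, 0), N = (1, 0), Q = (0, 1).
1. A is the midpoint of ZQ ⇒ A = (0, 1/2)
2. With ZT:TN = r, write λ = r/(r+1) so T = Z + λ·(N−Z); T is affine-linear in λ
Every point depending on T is an affine combination of T and λ-independent points, so each such coordinate is linear in λ; the λ² term in each signed area is a multiple of (N−Z)×(N−Z) = 0, so 2·[AZN] and 2·[ZAT] are each linear in λ. Evaluating at λ=0 and λ=1:
  2·[AZN] = 1/2,   2·[ZAT] = -1/2·λ
So [AZN]:[ZAT] = (1/2) / (-1/2·λ). Setting this equal to -8/5:
  1/2 = -8/5·(-1/2·λ)  ⇒  λ = 5/8
Then r = λ/(1−λ) = (5/8)/(3/8) = 5/3. Check: with r = 5/3, T = (5/8, 0) and [AZN]:[ZAT] = -8/5 as required.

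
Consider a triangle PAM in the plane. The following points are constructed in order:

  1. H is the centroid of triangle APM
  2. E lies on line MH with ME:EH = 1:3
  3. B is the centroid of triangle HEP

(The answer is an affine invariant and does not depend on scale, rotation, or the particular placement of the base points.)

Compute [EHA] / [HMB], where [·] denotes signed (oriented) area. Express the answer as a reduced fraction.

Choose coordinates P = (0, 0), A = (1, 0), M = (0, 1).
1. H is the centroid of triangle APM ⇒ H = (1/3, 1/3)
2. E lies on line MH with ME:EH = 1:3 ⇒ E = (1/12, 5/6)
3. B is the centroid of triangle HEP ⇒ B = (5/36, 7/18)
2·[EHA] = 1/4, 2·[HMB] = 1/9
[EHA]:[HMB] = 1/4:1/9 = 9/4

[EHA]:[HMB] = 9/4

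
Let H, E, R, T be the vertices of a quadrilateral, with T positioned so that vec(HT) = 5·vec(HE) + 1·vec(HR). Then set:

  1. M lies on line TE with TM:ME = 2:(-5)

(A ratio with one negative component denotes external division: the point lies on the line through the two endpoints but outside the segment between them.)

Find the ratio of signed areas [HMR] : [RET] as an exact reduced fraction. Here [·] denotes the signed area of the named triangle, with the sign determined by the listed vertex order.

[HMR]:[RET] = 23/15

Assign H = (0, 0), E = (1, 0), R = (0, 1), T = (5, 1) — the answer is frame-independent, so this choice is without loss of generality.
1. M lies on line TE with TM:ME = 2:(-5) ⇒ M = (23/3, 5/3)
2·[HMR] = 23/3, 2·[RET] = 5
[HMR]:[RET] = 23/3:5 = 23/15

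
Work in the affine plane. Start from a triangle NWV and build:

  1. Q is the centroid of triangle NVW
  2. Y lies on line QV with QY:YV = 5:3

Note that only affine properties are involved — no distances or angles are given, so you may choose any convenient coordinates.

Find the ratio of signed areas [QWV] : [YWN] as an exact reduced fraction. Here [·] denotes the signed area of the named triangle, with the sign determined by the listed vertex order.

Choose coordinates N = (0, 0), W = (1, 0), V = (0, 1).
1. Q is the centroid of triangle NVW ⇒ Q = (1/3, 1/3)
2. Y lies on line QV with QY:YV = 5:3 ⇒ Y = (1/8, 3/4)
2·[QWV] = 1/3, 2·[YWN] = -3/4
[QWV]:[YWN] = 1/3:-3/4 = -4/9

[QWV]:[YWN] = -4/9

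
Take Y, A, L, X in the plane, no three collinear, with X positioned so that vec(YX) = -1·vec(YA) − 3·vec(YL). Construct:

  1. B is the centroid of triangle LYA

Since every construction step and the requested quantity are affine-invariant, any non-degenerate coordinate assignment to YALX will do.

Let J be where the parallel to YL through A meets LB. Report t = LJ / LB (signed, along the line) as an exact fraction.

t = 3

Set Y = (0, 0), A = (1, 0), L = (0, 1), X = (-1, -3); any affine frame gives the same invariant.
1. B is the centroid of triangle LYA ⇒ B = (1/3, 1/3)
through A parallel to YL: direction (0, 1); meets LB at J = (1, -1)
J = L + t·(B−L) with t = 3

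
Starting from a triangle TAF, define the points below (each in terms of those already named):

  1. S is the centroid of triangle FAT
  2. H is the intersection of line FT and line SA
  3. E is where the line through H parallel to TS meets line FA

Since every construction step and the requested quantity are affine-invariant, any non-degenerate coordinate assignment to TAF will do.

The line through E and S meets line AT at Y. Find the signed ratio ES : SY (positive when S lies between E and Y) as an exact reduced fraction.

ES:SY = 5/4

Assign T = (0, 0), A = (1, 0), F = (0, 1) — the answer is frame-independent, so this choice is without loss of generality.
1. S is the centroid of triangle FAT ⇒ S = (1/3, 1/3)
2. H is the intersection of line FT and line SA ⇒ H = (0, 1/2)
3. E is where the line through H parallel to TS meets line FA ⇒ E = (1/4, 3/4)
line ES meets AT at Y = (2/5, 0)
S = E + t·(Y−E) with t = 5/9, so ES:SY = 5/9:4/9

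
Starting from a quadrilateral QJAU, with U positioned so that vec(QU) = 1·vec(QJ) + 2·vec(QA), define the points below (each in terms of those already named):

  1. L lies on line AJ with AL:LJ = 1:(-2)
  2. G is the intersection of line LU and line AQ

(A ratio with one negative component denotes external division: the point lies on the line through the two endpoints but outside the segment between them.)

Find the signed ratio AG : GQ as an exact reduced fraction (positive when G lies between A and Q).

AG:GQ = -1/2

Choose coordinates Q = (0, 0), J = (1, 0), A = (0, 1), U = (1, 2).
1. L lies on line AJ with AL:LJ = 1:(-2) ⇒ L = (-1, 2)
2. G is the intersection of line LU and line AQ ⇒ G = (0, 2)
G = A + t·(Q−A) with t = -1, so AG:GQ = t:(1−t) = -1:2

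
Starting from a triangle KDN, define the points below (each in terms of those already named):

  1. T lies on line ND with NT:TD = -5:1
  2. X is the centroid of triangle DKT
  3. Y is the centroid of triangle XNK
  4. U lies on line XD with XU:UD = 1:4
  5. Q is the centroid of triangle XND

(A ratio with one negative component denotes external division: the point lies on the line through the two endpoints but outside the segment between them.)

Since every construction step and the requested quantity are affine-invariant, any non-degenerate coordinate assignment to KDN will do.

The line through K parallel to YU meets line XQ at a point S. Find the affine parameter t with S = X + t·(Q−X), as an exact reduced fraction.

Set K = (0, 0), D = (1, 0), N = (0, 1); any affine frame gives the same invariant.
1. T lies on line ND with NT:TD = -5:1 ⇒ T = (5/4, -1/4)
2. X is the centroid of triangle DKT ⇒ X = (3/4, -1/12)
3. Y is the centroid of triangle XNK ⇒ Y = (1/4, 11/36)
4. U lies on line XD with XU:UD = 1:4 ⇒ U = (4/5, -1/15)
5. Q is the centroid of triangle XND ⇒ Q = (7/12, 11/36)
through K parallel to YU: direction (11/20, -67/180); meets XQ at S = (165/164, -335/492)
S = X + t·(Q−X) with t = -63/41

t = -63/41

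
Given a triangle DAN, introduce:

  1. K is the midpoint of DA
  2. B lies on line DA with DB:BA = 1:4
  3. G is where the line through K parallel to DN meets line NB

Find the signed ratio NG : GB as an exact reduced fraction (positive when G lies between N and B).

NG:GB = -5/3

Choose coordinates D = (0, 0), A = (1, 0), N = (0, 1).
1. K is the midpoint of DA ⇒ K = (1/2, 0)
2. B lies on line DA with DB:BA = 1:4 ⇒ B = (1/5, 0)
3. G is where the line through K parallel to DN meets line NB ⇒ G = (1/2, -3/2)
G = N + t·(B−N) with t = 5/2, so NG:GB = t:(1−t) = 5/2:-3/2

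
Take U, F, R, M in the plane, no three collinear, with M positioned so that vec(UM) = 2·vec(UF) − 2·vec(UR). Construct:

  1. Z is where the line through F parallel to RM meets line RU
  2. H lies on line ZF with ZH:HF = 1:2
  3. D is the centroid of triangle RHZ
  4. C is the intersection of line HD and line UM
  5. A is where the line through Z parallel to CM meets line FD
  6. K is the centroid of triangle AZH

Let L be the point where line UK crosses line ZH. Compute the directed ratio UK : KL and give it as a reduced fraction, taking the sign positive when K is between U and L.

UK:KL = 14

Set U = (0, 0), F = (1, 0), R = (0, 1), M = (2, -2); any affine frame gives the same invariant.
1. Z is where the line through F parallel to RM meets line RU ⇒ Z = (0, 3/2)
2. H lies on line ZF with ZH:HF = 1:2 ⇒ H = (1/3, 1)
3. D is the centroid of triangle RHZ ⇒ D = (1/9, 7/6)
4. C is the intersection of line HD and line UM ⇒ C = (-5, 5)
5. A is where the line through Z parallel to CM meets line FD ⇒ A = (-3/5, 21/10)
6. K is the centroid of triangle AZH ⇒ K = (-4/45, 23/15)
line UK meets ZH at L = (-2/21, 23/14)
K = U + t·(L−U) with t = 14/15, so UK:KL = 14/15:1/15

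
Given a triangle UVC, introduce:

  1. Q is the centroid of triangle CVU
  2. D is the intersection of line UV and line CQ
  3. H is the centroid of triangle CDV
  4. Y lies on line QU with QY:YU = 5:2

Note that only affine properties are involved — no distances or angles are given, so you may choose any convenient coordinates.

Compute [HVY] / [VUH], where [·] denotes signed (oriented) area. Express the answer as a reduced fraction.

[HVY]:[VUH] = 16/21

Work in coordinates with U = (0, 0), V = (1, 0), C = (0, 1).
1. Q is the centroid of triangle CVU ⇒ Q = (1/3, 1/3)
2. D is the intersection of line UV and line CQ ⇒ D = (1/2, 0)
3. H is the centroid of triangle CDV ⇒ H = (1/2, 1/3)
4. Y lies on line QU with QY:YU = 5:2 ⇒ Y = (2/21, 2/21)
2·[HVY] = -16/63, 2·[VUH] = -1/3
[HVY]:[VUH] = -16/63:-1/3 = 16/21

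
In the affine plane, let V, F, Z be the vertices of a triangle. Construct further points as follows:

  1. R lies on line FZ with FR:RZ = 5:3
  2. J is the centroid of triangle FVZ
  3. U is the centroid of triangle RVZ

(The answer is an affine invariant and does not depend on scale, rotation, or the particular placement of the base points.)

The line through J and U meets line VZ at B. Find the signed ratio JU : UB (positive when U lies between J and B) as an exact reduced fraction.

JU:UB = 5/3

Assign V = (0, 0), F = (1, 0), Z = (0, 1) — the answer is frame-independent, so this choice is without loss of generality.
1. R lies on line FZ with FR:RZ = 5:3 ⇒ R = (3/8, 5/8)
2. J is the centroid of triangle FVZ ⇒ J = (1/3, 1/3)
3. U is the centroid of triangle RVZ ⇒ U = (1/8, 13/24)
line JU meets VZ at B = (0, 2/3)
U = J + t·(B−J) with t = 5/8, so JU:UB = 5/8:3/8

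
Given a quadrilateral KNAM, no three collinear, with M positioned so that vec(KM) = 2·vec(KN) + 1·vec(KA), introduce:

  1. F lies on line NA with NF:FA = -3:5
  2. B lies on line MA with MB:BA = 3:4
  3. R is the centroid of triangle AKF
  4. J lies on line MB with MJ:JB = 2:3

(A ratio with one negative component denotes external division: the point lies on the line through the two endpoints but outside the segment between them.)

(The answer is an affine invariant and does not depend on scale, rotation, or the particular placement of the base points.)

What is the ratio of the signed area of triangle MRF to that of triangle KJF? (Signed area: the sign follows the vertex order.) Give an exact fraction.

[MRF]:[KJF] = -245/349

Work in coordinates with K = (0, 0), N = (1, 0), A = (0, 1), M = (2, 1).
1. F lies on line NA with NF:FA = -3:5 ⇒ F = (5/2, -3/2)
2. B lies on line MA with MB:BA = 3:4 ⇒ B = (8/7, 1)
3. R is the centroid of triangle AKF ⇒ R = (5/6, -1/6)
4. J lies on line MB with MJ:JB = 2:3 ⇒ J = (58/35, 1)
2·[MRF] = 7/2, 2·[KJF] = -349/70
[MRF]:[KJF] = 7/2:-349/70 = -245/349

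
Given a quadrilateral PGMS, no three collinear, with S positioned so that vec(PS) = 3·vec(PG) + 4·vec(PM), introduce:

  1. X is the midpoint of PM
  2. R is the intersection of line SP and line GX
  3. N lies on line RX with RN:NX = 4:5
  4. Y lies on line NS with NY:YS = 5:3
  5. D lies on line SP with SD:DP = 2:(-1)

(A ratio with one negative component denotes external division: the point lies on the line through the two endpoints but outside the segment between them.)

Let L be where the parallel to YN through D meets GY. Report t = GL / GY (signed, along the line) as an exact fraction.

t = 24/35

Choose coordinates P = (0, 0), G = (1, 0), M = (0, 1), S = (3, 4).
1. X is the midpoint of PM ⇒ X = (0, 1/2)
2. R is the intersection of line SP and line GX ⇒ R = (3/11, 4/11)
3. N lies on line RX with RN:NX = 4:5 ⇒ N = (5/33, 14/33)
4. Y lies on line NS with NY:YS = 5:3 ⇒ Y = (85/44, 117/44)
5. D lies on line SP with SD:DP = 2:(-1) ⇒ D = (-3, -4)
through D parallel to YN: direction (-235/132, -295/132); meets GY at L = (631/385, 702/385)
L = G + t·(Y−G) with t = 24/35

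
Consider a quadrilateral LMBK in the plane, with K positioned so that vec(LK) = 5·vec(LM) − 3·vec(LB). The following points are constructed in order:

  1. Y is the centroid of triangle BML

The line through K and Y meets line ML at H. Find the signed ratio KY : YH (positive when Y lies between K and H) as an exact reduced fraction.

KY:YH = -10

Assign L = (0, 0), M = (1, 0), B = (0, 1), K = (5, -3) — the answer is frame-independent, so this choice is without loss of generality.
1. Y is the centroid of triangle BML ⇒ Y = (1/3, 1/3)
line KY meets ML at H = (4/5, 0)
Y = K + t·(H−K) with t = 10/9, so KY:YH = 10/9:-1/9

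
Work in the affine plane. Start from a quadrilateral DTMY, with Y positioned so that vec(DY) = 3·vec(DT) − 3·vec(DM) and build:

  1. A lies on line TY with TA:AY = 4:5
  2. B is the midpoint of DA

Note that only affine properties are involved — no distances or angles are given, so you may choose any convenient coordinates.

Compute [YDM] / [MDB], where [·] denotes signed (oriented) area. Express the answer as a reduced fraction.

Assign D = (0, 0), T = (1, 0), M = (0, 1), Y = (3, -3) — the answer is frame-independent, so this choice is without loss of generality.
1. A lies on line TY with TA:AY = 4:5 ⇒ A = (17/9, -4/3)
2. B is the midpoint of DA ⇒ B = (17/18, -2/3)
2·[YDM] = -3, 2·[MDB] = 17/18
[YDM]:[MDB] = -3:17/18 = -54/17

[YDM]:[MDB] = -54/17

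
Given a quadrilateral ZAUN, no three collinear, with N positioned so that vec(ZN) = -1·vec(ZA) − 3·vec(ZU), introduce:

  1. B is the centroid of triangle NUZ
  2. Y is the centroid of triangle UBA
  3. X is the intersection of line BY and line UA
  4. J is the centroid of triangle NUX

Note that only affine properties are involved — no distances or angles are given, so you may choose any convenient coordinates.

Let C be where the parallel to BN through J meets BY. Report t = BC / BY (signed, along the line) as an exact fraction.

t = 5/14

Assign Z = (0, 0), A = (1, 0), U = (0, 1), N = (-1, -3) — the answer is frame-independent, so this choice is without loss of generality.
1. B is the centroid of triangle NUZ ⇒ B = (-1/3, -2/3)
2. Y is the centroid of triangle UBA ⇒ Y = (2/9, 1/9)
3. X is the intersection of line BY and line UA ⇒ X = (1/2, 1/2)
4. J is the centroid of triangle NUX ⇒ J = (-1/6, -1/2)
through J parallel to BN: direction (-2/3, -7/3); meets BY at C = (-17/126, -7/18)
C = B + t·(Y−B) with t = 5/14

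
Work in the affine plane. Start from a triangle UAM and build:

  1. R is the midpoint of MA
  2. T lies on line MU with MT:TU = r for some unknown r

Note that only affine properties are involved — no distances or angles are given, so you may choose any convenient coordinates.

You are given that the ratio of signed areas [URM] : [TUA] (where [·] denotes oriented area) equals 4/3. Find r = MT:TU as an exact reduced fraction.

r = 5/3

Assign U = (0, 0), A = (1, 0), M = (0, 1) — the answer is frame-independent, so this choice is without loss of generality.
1. R is the midpoint of MA ⇒ R = (1/2, 1/2)
2. With MT:TU = r, write λ = r/(r+1) so T = M + λ·(U−M); T is affine-linear in λ
Every point depending on T is an affine combination of T and λ-independent points, so each such coordinate is linear in λ; the λ² term in each signed area is a multiple of (U−M)×(U−M) = 0, so 2·[URM] and 2·[TUA] are each linear in λ. Evaluating at λ=0 and λ=1:
  2·[URM] = 1/2,   2·[TUA] = −λ + 1
So [URM]:[TUA] = (1/2) / (−λ + 1). Setting this equal to 4/3:
  1/2 = 4/3·(−λ + 1)  ⇒  λ = 5/8
Then r = λ/(1−λ) = (5/8)/(3/8) = 5/3. Check: with r = 5/3, T = (0, 3/8) and [URM]:[TUA] = 4/3 as required.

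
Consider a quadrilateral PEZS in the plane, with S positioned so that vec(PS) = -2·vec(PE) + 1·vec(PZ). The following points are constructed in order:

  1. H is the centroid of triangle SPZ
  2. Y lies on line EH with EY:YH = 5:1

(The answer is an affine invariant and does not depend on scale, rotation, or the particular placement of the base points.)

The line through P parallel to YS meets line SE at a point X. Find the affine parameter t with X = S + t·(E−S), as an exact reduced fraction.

Set P = (0, 0), E = (1, 0), Z = (0, 1), S = (-2, 1); any affine frame gives the same invariant.
1. H is the centroid of triangle SPZ ⇒ H = (-2/3, 2/3)
2. Y lies on line EH with EY:YH = 5:1 ⇒ Y = (-7/18, 5/9)
through P parallel to YS: direction (-29/18, 4/9); meets SE at X = (29/5, -8/5)
X = S + t·(E−S) with t = 13/5

t = 13/5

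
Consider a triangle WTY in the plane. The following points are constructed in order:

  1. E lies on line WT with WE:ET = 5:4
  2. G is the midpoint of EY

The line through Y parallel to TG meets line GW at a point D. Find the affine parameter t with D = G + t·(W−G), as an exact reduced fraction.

Choose coordinates W = (0, 0), T = (1, 0), Y = (0, 1).
1. E lies on line WT with WE:ET = 5:4 ⇒ E = (5/9, 0)
2. G is the midpoint of EY ⇒ G = (5/18, 1/2)
through Y parallel to TG: direction (-13/18, 1/2); meets GW at D = (65/162, 13/18)
D = G + t·(W−G) with t = -4/9

t = -4/9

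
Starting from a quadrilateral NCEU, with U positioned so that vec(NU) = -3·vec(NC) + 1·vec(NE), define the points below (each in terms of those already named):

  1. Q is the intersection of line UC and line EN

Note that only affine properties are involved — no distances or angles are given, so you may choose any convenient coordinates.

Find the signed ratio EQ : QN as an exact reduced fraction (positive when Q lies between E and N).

EQ:QN = 3

Work in coordinates with N = (0, 0), C = (1, 0), E = (0, 1), U = (-3, 1).
1. Q is the intersection of line UC and line EN ⇒ Q = (0, 1/4)
Q = E + t·(N−E) with t = 3/4, so EQ:QN = t:(1−t) = 3/4:1/4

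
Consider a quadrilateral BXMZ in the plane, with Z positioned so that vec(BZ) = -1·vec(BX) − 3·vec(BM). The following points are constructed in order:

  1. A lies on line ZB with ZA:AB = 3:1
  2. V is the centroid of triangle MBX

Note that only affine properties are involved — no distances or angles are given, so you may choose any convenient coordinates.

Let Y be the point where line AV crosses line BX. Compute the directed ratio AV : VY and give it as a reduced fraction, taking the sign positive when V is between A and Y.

AV:VY = -13/4

Work in coordinates with B = (0, 0), X = (1, 0), M = (0, 1), Z = (-1, -3).
1. A lies on line ZB with ZA:AB = 3:1 ⇒ A = (-1/4, -3/4)
2. V is the centroid of triangle MBX ⇒ V = (1/3, 1/3)
line AV meets BX at Y = (2/13, 0)
V = A + t·(Y−A) with t = 13/9, so AV:VY = 13/9:-4/9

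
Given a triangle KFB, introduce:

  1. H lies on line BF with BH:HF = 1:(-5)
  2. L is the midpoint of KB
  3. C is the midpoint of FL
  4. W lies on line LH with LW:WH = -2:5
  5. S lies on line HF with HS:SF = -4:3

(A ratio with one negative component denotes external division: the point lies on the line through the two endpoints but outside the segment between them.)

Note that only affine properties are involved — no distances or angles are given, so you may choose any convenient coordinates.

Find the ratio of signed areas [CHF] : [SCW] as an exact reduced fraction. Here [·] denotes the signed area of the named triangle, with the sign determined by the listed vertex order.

[CHF]:[SCW] = -3/23

Assign K = (0, 0), F = (1, 0), B = (0, 1) — the answer is frame-independent, so this choice is without loss of generality.
1. H lies on line BF with BH:HF = 1:(-5) ⇒ H = (-1/4, 5/4)
2. L is the midpoint of KB ⇒ L = (0, 1/2)
3. C is the midpoint of FL ⇒ C = (1/2, 1/4)
4. W lies on line LH with LW:WH = -2:5 ⇒ W = (1/6, 0)
5. S lies on line HF with HS:SF = -4:3 ⇒ S = (19/4, -15/4)
2·[CHF] = -5/16, 2·[SCW] = 115/48
[CHF]:[SCW] = -5/16:115/48 = -3/23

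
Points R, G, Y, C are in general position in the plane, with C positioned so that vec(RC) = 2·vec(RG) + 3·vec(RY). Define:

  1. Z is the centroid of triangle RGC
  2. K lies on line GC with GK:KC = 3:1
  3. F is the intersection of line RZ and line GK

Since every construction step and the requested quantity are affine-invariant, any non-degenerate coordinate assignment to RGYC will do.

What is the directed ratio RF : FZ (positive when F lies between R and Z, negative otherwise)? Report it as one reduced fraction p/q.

Choose coordinates R = (0, 0), G = (1, 0), Y = (0, 1), C = (2, 3).
1. Z is the centroid of triangle RGC ⇒ Z = (1, 1)
2. K lies on line GC with GK:KC = 3:1 ⇒ K = (7/4, 9/4)
3. F is the intersection of line RZ and line GK ⇒ F = (3/2, 3/2)
F = R + t·(Z−R) with t = 3/2, so RF:FZ = t:(1−t) = 3/2:-1/2

RF:FZ = -3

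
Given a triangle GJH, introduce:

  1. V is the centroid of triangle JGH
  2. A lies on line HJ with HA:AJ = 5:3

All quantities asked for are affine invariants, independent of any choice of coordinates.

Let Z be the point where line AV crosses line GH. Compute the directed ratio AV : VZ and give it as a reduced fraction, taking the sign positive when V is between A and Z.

AV:VZ = 7/8

Set G = (0, 0), J = (1, 0), H = (0, 1); any affine frame gives the same invariant.
1. V is the centroid of triangle JGH ⇒ V = (1/3, 1/3)
2. A lies on line HJ with HA:AJ = 5:3 ⇒ A = (5/8, 3/8)
line AV meets GH at Z = (0, 2/7)
V = A + t·(Z−A) with t = 7/15, so AV:VZ = 7/15:8/15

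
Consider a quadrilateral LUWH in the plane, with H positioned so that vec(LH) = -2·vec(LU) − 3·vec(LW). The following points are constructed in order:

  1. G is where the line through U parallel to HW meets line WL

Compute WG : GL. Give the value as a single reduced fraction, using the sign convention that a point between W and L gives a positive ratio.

WG:GL = -3/2

Assign L = (0, 0), U = (1, 0), W = (0, 1), H = (-2, -3) — the answer is frame-independent, so this choice is without loss of generality.
1. G is where the line through U parallel to HW meets line WL ⇒ G = (0, -2)
G = W + t·(L−W) with t = 3, so WG:GL = t:(1−t) = 3:-2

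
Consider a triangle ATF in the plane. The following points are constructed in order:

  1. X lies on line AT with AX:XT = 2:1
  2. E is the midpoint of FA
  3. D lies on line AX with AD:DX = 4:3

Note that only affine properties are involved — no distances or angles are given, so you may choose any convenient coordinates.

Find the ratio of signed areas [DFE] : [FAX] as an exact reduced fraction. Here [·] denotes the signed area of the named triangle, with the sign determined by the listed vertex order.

[DFE]:[FAX] = 2/7

Work in coordinates with A = (0, 0), T = (1, 0), F = (0, 1).
1. X lies on line AT with AX:XT = 2:1 ⇒ X = (2/3, 0)
2. E is the midpoint of FA ⇒ E = (0, 1/2)
3. D lies on line AX with AD:DX = 4:3 ⇒ D = (8/21, 0)
2·[DFE] = 4/21, 2·[FAX] = 2/3
[DFE]:[FAX] = 4/21:2/3 = 2/7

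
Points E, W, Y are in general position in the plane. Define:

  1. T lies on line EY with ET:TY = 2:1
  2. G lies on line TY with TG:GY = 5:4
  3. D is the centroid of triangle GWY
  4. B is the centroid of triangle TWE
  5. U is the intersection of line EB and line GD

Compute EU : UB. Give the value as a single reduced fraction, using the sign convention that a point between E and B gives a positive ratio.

EU:UB = -69/32

Assign E = (0, 0), W = (1, 0), Y = (0, 1) — the answer is frame-independent, so this choice is without loss of generality.
1. T lies on line EY with ET:TY = 2:1 ⇒ T = (0, 2/3)
2. G lies on line TY with TG:GY = 5:4 ⇒ G = (0, 23/27)
3. D is the centroid of triangle GWY ⇒ D = (1/3, 50/81)
4. B is the centroid of triangle TWE ⇒ B = (1/3, 2/9)
5. U is the intersection of line EB and line GD ⇒ U = (23/37, 46/111)
U = E + t·(B−E) with t = 69/37, so EU:UB = t:(1−t) = 69/37:-32/37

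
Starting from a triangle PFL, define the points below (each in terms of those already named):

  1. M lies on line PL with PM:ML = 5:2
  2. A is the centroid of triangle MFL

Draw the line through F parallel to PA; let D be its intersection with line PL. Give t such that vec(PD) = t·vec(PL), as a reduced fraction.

t = -12/7

Set P = (0, 0), F = (1, 0), L = (0, 1); any affine frame gives the same invariant.
1. M lies on line PL with PM:ML = 5:2 ⇒ M = (0, 5/7)
2. A is the centroid of triangle MFL ⇒ A = (1/3, 4/7)
through F parallel to PA: direction (1/3, 4/7); meets PL at D = (0, -12/7)
D = P + t·(L−P) with t = -12/7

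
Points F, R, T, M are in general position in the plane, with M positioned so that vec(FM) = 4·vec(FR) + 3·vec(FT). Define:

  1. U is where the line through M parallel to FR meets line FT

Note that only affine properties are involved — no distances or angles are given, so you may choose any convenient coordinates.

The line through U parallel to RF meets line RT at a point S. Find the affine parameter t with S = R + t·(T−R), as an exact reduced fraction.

Work in coordinates with F = (0, 0), R = (1, 0), T = (0, 1), M = (4, 3).
1. U is where the line through M parallel to FR meets line FT ⇒ U = (0, 3)
through U parallel to RF: direction (-1, 0); meets RT at S = (-2, 3)
S = R + t·(T−R) with t = 3

t = 3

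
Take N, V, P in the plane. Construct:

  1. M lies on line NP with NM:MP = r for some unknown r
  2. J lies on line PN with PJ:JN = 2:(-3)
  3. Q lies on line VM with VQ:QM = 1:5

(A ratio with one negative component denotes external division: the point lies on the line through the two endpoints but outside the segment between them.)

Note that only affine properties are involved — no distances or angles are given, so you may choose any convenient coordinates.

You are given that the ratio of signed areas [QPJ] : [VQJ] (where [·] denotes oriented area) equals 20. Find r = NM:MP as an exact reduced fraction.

Assign N = (0, 0), V = (1, 0), P = (0, 1) — the answer is frame-independent, so this choice is without loss of generality.
1. With NM:MP = r, write λ = r/(r+1) so M = N + λ·(P−N); M is affine-linear in λ
2. J lies on line PN with PJ:JN = 2:(-3) ⇒ J = (0, 3)
3. Q lies on line VM with VQ:QM = 1:5 ⇒ Q is an affine combination of earlier points and hence also affine-linear in λ
Every point depending on M is an affine combination of M and λ-independent points, so each such coordinate is linear in λ; the λ² term in each signed area is a multiple of (P−N)×(P−N) = 0, so 2·[QPJ] and 2·[VQJ] are each linear in λ. Evaluating at λ=0 and λ=1:
  2·[QPJ] = -5/3,   2·[VQJ] = 1/6·λ − 1/2
So [QPJ]:[VQJ] = (-5/3) / (1/6·λ − 1/2). Setting this equal to 20:
  -5/3 = 20·(1/6·λ − 1/2)  ⇒  λ = 5/2
Then r = λ/(1−λ) = (5/2)/(-3/2) = -5/3. Check: with r = -5/3, M = (0, 5/2) and [QPJ]:[VQJ] = 20 as required.

r = -5/3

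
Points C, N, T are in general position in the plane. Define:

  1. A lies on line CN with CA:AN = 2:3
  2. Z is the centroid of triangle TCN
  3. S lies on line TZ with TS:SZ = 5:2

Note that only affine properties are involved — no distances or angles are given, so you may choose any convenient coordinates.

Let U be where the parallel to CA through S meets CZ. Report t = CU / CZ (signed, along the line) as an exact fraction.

t = 11/7

Work in coordinates with C = (0, 0), N = (1, 0), T = (0, 1).
1. A lies on line CN with CA:AN = 2:3 ⇒ A = (2/5, 0)
2. Z is the centroid of triangle TCN ⇒ Z = (1/3, 1/3)
3. S lies on line TZ with TS:SZ = 5:2 ⇒ S = (5/21, 11/21)
through S parallel to CA: direction (2/5, 0); meets CZ at U = (11/21, 11/21)
U = C + t·(Z−C) with t = 11/7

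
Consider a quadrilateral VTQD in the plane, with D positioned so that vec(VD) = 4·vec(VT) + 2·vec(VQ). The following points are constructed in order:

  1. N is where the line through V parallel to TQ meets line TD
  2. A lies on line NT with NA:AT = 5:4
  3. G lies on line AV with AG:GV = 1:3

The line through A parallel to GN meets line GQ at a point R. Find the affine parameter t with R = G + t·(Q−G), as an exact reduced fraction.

Assign V = (0, 0), T = (1, 0), Q = (0, 1), D = (4, 2) — the answer is frame-independent, so this choice is without loss of generality.
1. N is where the line through V parallel to TQ meets line TD ⇒ N = (2/5, -2/5)
2. A lies on line NT with NA:AT = 5:4 ⇒ A = (11/15, -8/45)
3. G lies on line AV with AG:GV = 1:3 ⇒ G = (11/20, -2/15)
through A parallel to GN: direction (-3/20, -4/15); meets GQ at R = (737/1140, -284/855)
R = G + t·(Q−G) with t = -10/57

t = -10/57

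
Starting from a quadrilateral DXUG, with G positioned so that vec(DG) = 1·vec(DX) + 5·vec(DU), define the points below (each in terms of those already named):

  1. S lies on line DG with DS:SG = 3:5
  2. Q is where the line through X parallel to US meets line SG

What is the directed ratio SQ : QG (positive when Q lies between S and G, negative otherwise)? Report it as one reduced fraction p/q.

SQ:QG = -2/3

Set D = (0, 0), X = (1, 0), U = (0, 1), G = (1, 5); any affine frame gives the same invariant.
1. S lies on line DG with DS:SG = 3:5 ⇒ S = (3/8, 15/8)
2. Q is where the line through X parallel to US meets line SG ⇒ Q = (-7/8, -35/8)
Q = S + t·(G−S) with t = -2, so SQ:QG = t:(1−t) = -2:3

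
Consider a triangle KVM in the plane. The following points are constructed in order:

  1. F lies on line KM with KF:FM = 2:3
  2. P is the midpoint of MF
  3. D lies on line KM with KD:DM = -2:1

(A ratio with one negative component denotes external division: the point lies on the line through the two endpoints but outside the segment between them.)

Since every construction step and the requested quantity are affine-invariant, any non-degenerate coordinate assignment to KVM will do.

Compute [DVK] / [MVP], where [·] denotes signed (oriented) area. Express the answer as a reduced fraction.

Assign K = (0, 0), V = (1, 0), M = (0, 1) — the answer is frame-independent, so this choice is without loss of generality.
1. F lies on line KM with KF:FM = 2:3 ⇒ F = (0, 2/5)
2. P is the midpoint of MF ⇒ P = (0, 7/10)
3. D lies on line KM with KD:DM = -2:1 ⇒ D = (0, 2)
2·[DVK] = -2, 2·[MVP] = -3/10
[DVK]:[MVP] = -2:-3/10 = 20/3

[DVK]:[MVP] = 20/3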